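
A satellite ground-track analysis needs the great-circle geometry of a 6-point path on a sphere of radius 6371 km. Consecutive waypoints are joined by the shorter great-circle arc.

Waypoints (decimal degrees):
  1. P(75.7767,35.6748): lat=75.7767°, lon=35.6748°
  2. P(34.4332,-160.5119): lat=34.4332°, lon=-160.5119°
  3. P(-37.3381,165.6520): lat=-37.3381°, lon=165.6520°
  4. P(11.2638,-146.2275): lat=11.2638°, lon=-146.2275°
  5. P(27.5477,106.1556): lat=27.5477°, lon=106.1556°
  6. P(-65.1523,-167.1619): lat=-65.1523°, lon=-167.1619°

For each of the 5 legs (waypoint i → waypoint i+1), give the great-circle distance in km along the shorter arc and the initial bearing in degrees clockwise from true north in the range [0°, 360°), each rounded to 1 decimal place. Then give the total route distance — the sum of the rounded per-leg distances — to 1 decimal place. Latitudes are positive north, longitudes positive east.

Leg 1: φ1=1.3225529, φ2=0.6009727, Δφ=-0.7215802, Δλ=-3.4241039 rad; a=sin²(Δφ/2)+cosφ1·cosφ2·sin²(Δλ/2)=0.3232531156; c=2·atan2(√a, √(1-a))=1.209492941; dist=6371·c=7705.680 ≈ 7705.7 km; running total=7705.7 km
Leg 1 bearing: y=sinΔλ·cosφ2=0.22992409, x=cosφ1·sinφ2-sinφ1·cosφ2·cosΔλ=0.90673980; θ=atan2(y, x)=14.2287° ≈ 14.2°
Leg 2: φ1=0.6009727, φ2=-0.6516728, Δφ=-1.2526455, Δλ=5.6926340 rad; a=sin²(Δφ/2)+cosφ1·cosφ2·sin²(Δλ/2)=0.3991266679; c=2·atan2(√a, √(1-a))=1.367655399; dist=6371·c=8713.333 ≈ 8713.3 km; running total=16419.0 km
Leg 2 bearing: y=sinΔλ·cosφ2=-0.44271033, x=cosφ1·sinφ2-sinφ1·cosφ2·cosΔλ=-0.87367376; θ=atan2(y, x)=-153.1276° <0 so +360° → 206.8724° ≈ 206.9°
Leg 3: φ1=-0.6516728, φ2=0.1965904, Δφ=0.8482632, Δλ=-5.4433241 rad; a=sin²(Δφ/2)+cosφ1·cosφ2·sin²(Δλ/2)=0.2989651127; c=2·atan2(√a, √(1-a))=1.157020056; dist=6371·c=7371.375 ≈ 7371.4 km; running total=23790.4 km
Leg 3 bearing: y=sinΔλ·cosφ2=0.73020911, x=cosφ1·sinφ2-sinφ1·cosφ2·cosΔλ=0.55238986; θ=atan2(y, x)=52.8932° ≈ 52.9°
Leg 4: φ1=0.1965904, φ2=0.4807981, Δφ=0.2842077, Δλ=4.4049161 rad; a=sin²(Δφ/2)+cosφ1·cosφ2·sin²(Δλ/2)=0.5864168376; c=2·atan2(√a, √(1-a))=1.744502245; dist=6371·c=11114.224 ≈ 11114.2 km; running total=34904.6 km
Leg 4 bearing: y=sinΔλ·cosφ2=-0.84504462, x=cosφ1·sinφ2-sinφ1·cosφ2·cosΔλ=0.50599220; θ=atan2(y, x)=-59.0878° <0 so +360° → 300.9122° ≈ 300.9°
Leg 5: φ1=0.4807981, φ2=-1.1371222, Δφ=-1.6179202, Δλ=-4.7702903 rad; a=sin²(Δφ/2)+cosφ1·cosφ2·sin²(Δλ/2)=0.6990567429; c=2·atan2(√a, √(1-a))=1.980255739; dist=6371·c=12616.209 ≈ 12616.2 km; running total=47520.8 km
Leg 5 bearing: y=sinΔλ·cosφ2=0.41950349, x=cosφ1·sinφ2-sinφ1·cosφ2·cosΔλ=-0.81579561; θ=atan2(y, x)=152.7866° ≈ 152.8°

Leg 1: dist=7705.7 km, bearing=14.2°
Leg 2: dist=8713.3 km, bearing=206.9°
Leg 3: dist=7371.4 km, bearing=52.9°
Leg 4: dist=11114.2 km, bearing=300.9°
Leg 5: dist=12616.2 km, bearing=152.8°
Total: 47520.8 km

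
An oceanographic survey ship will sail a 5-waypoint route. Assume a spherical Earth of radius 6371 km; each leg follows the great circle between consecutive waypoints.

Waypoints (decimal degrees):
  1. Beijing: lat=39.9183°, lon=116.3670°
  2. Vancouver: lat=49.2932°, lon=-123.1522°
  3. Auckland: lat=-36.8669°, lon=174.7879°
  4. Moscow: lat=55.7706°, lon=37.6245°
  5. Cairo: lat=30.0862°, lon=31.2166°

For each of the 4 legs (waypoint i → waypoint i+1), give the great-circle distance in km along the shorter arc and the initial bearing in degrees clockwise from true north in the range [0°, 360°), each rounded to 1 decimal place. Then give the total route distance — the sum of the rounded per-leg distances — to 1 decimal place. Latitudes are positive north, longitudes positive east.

Leg 1: dist=8511.2 km, bearing=35.3°
Leg 2: dist=11357.6 km, bearing=226.3°
Leg 3: dist=16200.5 km, bearing=317.3°
Leg 4: dist=2900.4 km, bearing=192.7°
Total: 38969.7 km

Leg 1: φ1=0.6967058, φ2=0.8603286, Δφ=0.1636229, Δλ=-4.1803987 rad; a=sin²(Δφ/2)+cosφ1·cosφ2·sin²(Δλ/2)=0.3836432396; c=2·atan2(√a, √(1-a))=1.335929448; dist=6371·c=8511.207 ≈ 8511.2 km; running total=8511.2 km
Leg 1 bearing: y=sinΔλ·cosφ2=0.56205541, x=cosφ1·sinφ2-sinφ1·cosφ2·cosΔλ=0.79368642; θ=atan2(y, x)=35.3045° ≈ 35.3°
Leg 2: φ1=0.8603286, φ2=-0.6434488, Δφ=-1.5037774, Δλ=5.2000357 rad; a=sin²(Δφ/2)+cosφ1·cosφ2·sin²(Δλ/2)=0.6051637378; c=2·atan2(√a, √(1-a))=1.782706243; dist=6371·c=11357.621 ≈ 11357.6 km; running total=19868.8 km
Leg 2 bearing: y=sinΔλ·cosφ2=-0.70677807, x=cosφ1·sinφ2-sinφ1·cosφ2·cosΔλ=-0.67544586; θ=atan2(y, x)=-133.7014° <0 so +360° → 226.2986° ≈ 226.3°
Leg 3: φ1=-0.6434488, φ2=0.9733806, Δφ=1.6168294, Δλ=-2.3939529 rad; a=sin²(Δφ/2)+cosφ1·cosφ2·sin²(Δλ/2)=0.9130205746; c=2·atan2(√a, √(1-a))=2.542843321; dist=6371·c=16200.455 ≈ 16200.5 km; running total=36069.3 km
Leg 3 bearing: y=sinΔλ·cosφ2=-0.38245454, x=cosφ1·sinφ2-sinφ1·cosφ2·cosΔλ=0.41398617; θ=atan2(y, x)=-42.7328° <0 so +360° → 317.2672° ≈ 317.3°
Leg 4: φ1=0.9733806, φ2=0.5251032, Δφ=-0.4482773, Δλ=-0.1118390 rad; a=sin²(Δφ/2)+cosφ1·cosφ2·sin²(Δλ/2)=0.0509228585; c=2·atan2(√a, √(1-a))=0.455242839; dist=6371·c=2900.352 ≈ 2900.4 km; running total=38969.7 km
Leg 4 bearing: y=sinΔλ·cosφ2=-0.09656953, x=cosφ1·sinφ2-sinφ1·cosφ2·cosΔλ=-0.42894430; θ=atan2(y, x)=-167.3124° <0 so +360° → 192.6876° ≈ 192.7°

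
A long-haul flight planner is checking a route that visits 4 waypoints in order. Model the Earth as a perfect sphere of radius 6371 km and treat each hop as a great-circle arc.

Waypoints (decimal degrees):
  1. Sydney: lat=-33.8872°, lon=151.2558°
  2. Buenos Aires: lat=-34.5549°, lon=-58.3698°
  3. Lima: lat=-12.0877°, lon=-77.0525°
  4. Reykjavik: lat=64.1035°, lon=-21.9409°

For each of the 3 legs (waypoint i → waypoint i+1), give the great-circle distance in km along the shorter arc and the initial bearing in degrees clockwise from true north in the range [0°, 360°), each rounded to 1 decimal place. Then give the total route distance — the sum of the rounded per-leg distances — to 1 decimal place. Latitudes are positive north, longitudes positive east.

Leg 1: dist=11802.8 km, bearing=154.9°
Leg 2: dist=3130.8 km, bearing=318.4°
Leg 3: dist=9651.3 km, bearing=21.0°
Total: 24584.9 km

Leg 1: φ1=-0.5914432, φ2=-0.6030968, Δφ=-0.0116536, Δλ=-3.6586569 rad; a=sin²(Δφ/2)+cosφ1·cosφ2·sin²(Δλ/2)=0.6390328721; c=2·atan2(√a, √(1-a))=1.852576177; dist=6371·c=11802.763 ≈ 11802.8 km; running total=11802.8 km
Leg 1 bearing: y=sinΔλ·cosφ2=0.40712208, x=cosφ1·sinφ2-sinφ1·cosφ2·cosΔλ=-0.87001784; θ=atan2(y, x)=154.9229° ≈ 154.9°
Leg 2: φ1=-0.6030968, φ2=-0.2109702, Δφ=0.3921266, Δλ=-0.3260746 rad; a=sin²(Δφ/2)+cosφ1·cosφ2·sin²(Δλ/2)=0.0591681925; c=2·atan2(√a, √(1-a))=0.491420139; dist=6371·c=3130.838 ≈ 3130.8 km; running total=14933.6 km
Leg 2 bearing: y=sinΔλ·cosφ2=-0.31322475, x=cosφ1·sinφ2-sinφ1·cosφ2·cosΔλ=0.35292991; θ=atan2(y, x)=-41.5890° <0 so +360° → 318.4110° ≈ 318.4°
Leg 3: φ1=-0.2109702, φ2=1.1188171, Δφ=1.3297873, Δλ=0.9618789 rad; a=sin²(Δφ/2)+cosφ1·cosφ2·sin²(Δλ/2)=0.4720545681; c=2·atan2(√a, √(1-a))=1.514876324; dist=6371·c=9651.277 ≈ 9651.3 km; running total=24584.9 km
Leg 3 bearing: y=sinΔλ·cosφ2=0.35824932, x=cosφ1·sinφ2-sinφ1·cosφ2·cosΔλ=0.93195152; θ=atan2(y, x)=21.0271° ≈ 21.0°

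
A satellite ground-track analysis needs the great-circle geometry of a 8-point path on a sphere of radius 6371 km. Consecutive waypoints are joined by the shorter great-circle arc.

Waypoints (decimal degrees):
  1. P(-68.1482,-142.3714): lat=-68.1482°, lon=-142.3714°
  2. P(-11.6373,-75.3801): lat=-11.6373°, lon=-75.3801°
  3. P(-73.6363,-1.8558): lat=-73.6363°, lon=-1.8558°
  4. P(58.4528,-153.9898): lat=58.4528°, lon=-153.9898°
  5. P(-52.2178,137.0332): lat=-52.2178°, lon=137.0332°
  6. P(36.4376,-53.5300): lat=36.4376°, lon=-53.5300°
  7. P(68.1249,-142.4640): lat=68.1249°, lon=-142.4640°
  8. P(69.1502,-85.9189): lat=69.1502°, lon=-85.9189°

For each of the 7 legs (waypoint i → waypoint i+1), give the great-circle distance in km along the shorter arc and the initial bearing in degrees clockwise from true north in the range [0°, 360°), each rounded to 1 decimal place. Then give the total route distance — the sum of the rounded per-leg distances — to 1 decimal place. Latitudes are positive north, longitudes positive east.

Leg 1: φ1=-1.1894105, φ2=-0.2031092, Δφ=0.9863013, Δλ=1.1692188 rad; a=sin²(Δφ/2)+cosφ1·cosφ2·sin²(Δλ/2)=0.3351416885; c=2·atan2(√a, √(1-a))=1.234792929; dist=6371·c=7866.866 ≈ 7866.9 km; running total=7866.9 km
Leg 1 bearing: y=sinΔλ·cosφ2=0.90152496, x=cosφ1·sinφ2-sinφ1·cosφ2·cosΔλ=0.28024934; θ=atan2(y, x)=72.7315° ≈ 72.7°
Leg 2: φ1=-0.2031092, φ2=-1.2851959, Δφ=-1.0820867, Δλ=1.2832411 rad; a=sin²(Δφ/2)+cosφ1·cosφ2·sin²(Δλ/2)=0.3640978654; c=2·atan2(√a, √(1-a))=1.295528938; dist=6371·c=8253.815 ≈ 8253.8 km; running total=16120.7 km
Leg 2 bearing: y=sinΔλ·cosφ2=0.27016567, x=cosφ1·sinφ2-sinφ1·cosφ2·cosΔλ=-0.92365196; θ=atan2(y, x)=163.6959° ≈ 163.7°
Leg 3: φ1=-1.2851959, φ2=1.0201938, Δφ=2.3053897, Δλ=-2.6552392 rad; a=sin²(Δφ/2)+cosφ1·cosφ2·sin²(Δλ/2)=0.9739997713; c=2·atan2(√a, √(1-a))=2.817686840; dist=6371·c=17951.483 ≈ 17951.5 km; running total=34072.2 km
Leg 3 bearing: y=sinΔλ·cosφ2=-0.24454682, x=cosφ1·sinφ2-sinφ1·cosφ2·cosΔλ=-0.20370008; θ=atan2(y, x)=-129.7933° <0 so +360° → 230.2067° ≈ 230.2°
Leg 4: φ1=1.0201938, φ2=-0.9113725, Δφ=-1.9315664, Δλ=5.0793095 rad; a=sin²(Δφ/2)+cosφ1·cosφ2·sin²(Δλ/2)=0.7792733127; c=2·atan2(√a, √(1-a))=2.163428925; dist=6371·c=13783.206 ≈ 13783.2 km; running total=47855.4 km
Leg 4 bearing: y=sinΔλ·cosφ2=-0.57188065, x=cosφ1·sinφ2-sinφ1·cosφ2·cosΔλ=-0.60081461; θ=atan2(y, x)=-136.4134° <0 so +360° → 223.5866° ≈ 223.6°
Leg 5: φ1=-0.9113725, φ2=0.6359561, Δφ=1.5473286, Δλ=-3.3259553 rad; a=sin²(Δφ/2)+cosφ1·cosφ2·sin²(Δλ/2)=0.9769795942; c=2·atan2(√a, √(1-a))=2.836966630; dist=6371·c=18074.314 ≈ 18074.3 km; running total=65929.7 km
Leg 5 bearing: y=sinΔλ·cosφ2=0.14748170, x=cosφ1·sinφ2-sinφ1·cosφ2·cosΔλ=-0.26117238; θ=atan2(y, x)=150.5470° ≈ 150.5°
Leg 6: φ1=0.6359561, φ2=1.1890038, Δφ=0.5530477, Δλ=-1.5521911 rad; a=sin²(Δφ/2)+cosφ1·cosφ2·sin²(Δλ/2)=0.2216208683; c=2·atan2(√a, √(1-a))=0.980318189; dist=6371·c=6245.607 ≈ 6245.6 km; running total=72175.3 km
Leg 6 bearing: y=sinΔλ·cosφ2=-0.37252004, x=cosφ1·sinφ2-sinφ1·cosφ2·cosΔλ=0.74246149; θ=atan2(y, x)=-26.6446° <0 so +360° → 333.3554° ≈ 333.4°
Leg 7: φ1=1.1890038, φ2=1.2068987, Δφ=0.0178949, Δλ=0.9868982 rad; a=sin²(Δφ/2)+cosφ1·cosφ2·sin²(Δλ/2)=0.0298324152; c=2·atan2(√a, √(1-a))=0.347182289; dist=6371·c=2211.898 ≈ 2211.9 km; running total=74387.2 km
Leg 7 bearing: y=sinΔλ·cosφ2=0.29695064, x=cosφ1·sinφ2-sinφ1·cosφ2·cosΔλ=0.16610263; θ=atan2(y, x)=60.7790° ≈ 60.8°

Leg 1: dist=7866.9 km, bearing=72.7°
Leg 2: dist=8253.8 km, bearing=163.7°
Leg 3: dist=17951.5 km, bearing=230.2°
Leg 4: dist=13783.2 km, bearing=223.6°
Leg 5: dist=18074.3 km, bearing=150.5°
Leg 6: dist=6245.6 km, bearing=333.4°
Leg 7: dist=2211.9 km, bearing=60.8°
Total: 74387.2 km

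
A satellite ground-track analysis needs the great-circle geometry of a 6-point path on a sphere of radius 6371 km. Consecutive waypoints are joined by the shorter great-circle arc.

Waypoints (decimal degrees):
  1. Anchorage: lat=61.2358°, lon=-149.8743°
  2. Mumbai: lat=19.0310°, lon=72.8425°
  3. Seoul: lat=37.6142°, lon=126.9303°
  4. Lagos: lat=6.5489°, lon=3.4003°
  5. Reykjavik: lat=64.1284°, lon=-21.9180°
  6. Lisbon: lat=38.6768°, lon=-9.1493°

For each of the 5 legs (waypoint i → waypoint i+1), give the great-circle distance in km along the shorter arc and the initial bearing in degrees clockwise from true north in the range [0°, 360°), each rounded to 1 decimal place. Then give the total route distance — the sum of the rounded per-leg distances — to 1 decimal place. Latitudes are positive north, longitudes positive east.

Leg 1: dist=10315.9 km, bearing=320.1°
Leg 2: dist=5597.4 km, bearing=56.4°
Leg 3: dist=12388.6 km, bearing=297.2°
Leg 4: dist=6712.2 km, bearing=347.6°
Leg 5: dist=2952.5 km, bearing=157.3°
Total: 37966.6 km

Leg 1: φ1=1.0687663, φ2=0.3321536, Δφ=-0.7366127, Δλ=3.8871415 rad; a=sin²(Δφ/2)+cosφ1·cosφ2·sin²(Δλ/2)=0.5241907620; c=2·atan2(√a, √(1-a))=1.619196746; dist=6371·c=10315.902 ≈ 10315.9 km; running total=10315.9 km
Leg 1 bearing: y=sinΔλ·cosφ2=-0.64129670, x=cosφ1·sinφ2-sinφ1·cosφ2·cosΔλ=0.76576614; θ=atan2(y, x)=-39.9447° <0 so +360° → 320.0553° ≈ 320.1°
Leg 2: φ1=0.3321536, φ2=0.6564916, Δφ=0.3243380, Δλ=0.9440102 rad; a=sin²(Δφ/2)+cosφ1·cosφ2·sin²(Δλ/2)=0.1808753388; c=2·atan2(√a, √(1-a))=0.878574321; dist=6371·c=5597.397 ≈ 5597.4 km; running total=15913.3 km
Leg 2 bearing: y=sinΔλ·cosφ2=0.64156617, x=cosφ1·sinφ2-sinφ1·cosφ2·cosΔλ=0.42547697; θ=atan2(y, x)=56.4483° ≈ 56.4°
Leg 3: φ1=0.6564916, φ2=0.1142999, Δφ=-0.5421918, Δλ=-2.1560052 rad; a=sin²(Δφ/2)+cosφ1·cosφ2·sin²(Δλ/2)=0.6825455135; c=2·atan2(√a, √(1-a))=1.944526904; dist=6371·c=12388.581 ≈ 12388.6 km; running total=28301.9 km
Leg 3 bearing: y=sinΔλ·cosφ2=-0.82815739, x=cosφ1·sinφ2-sinφ1·cosφ2·cosΔλ=0.42528093; θ=atan2(y, x)=-62.8183° <0 so +360° → 297.1817° ≈ 297.2°
Leg 4: φ1=0.1142999, φ2=1.1192517, Δφ=1.0049519, Δλ=-0.4418877 rad; a=sin²(Δφ/2)+cosφ1·cosφ2·sin²(Δλ/2)=0.2527556872; c=2·atan2(√a, √(1-a))=1.053549932; dist=6371·c=6712.167 ≈ 6712.2 km; running total=35014.1 km
Leg 4 bearing: y=sinΔλ·cosφ2=-0.18660610, x=cosφ1·sinφ2-sinφ1·cosφ2·cosΔλ=0.84891646; θ=atan2(y, x)=-12.3974° <0 so +360° → 347.6026° ≈ 347.6°
Leg 5: φ1=1.1192517, φ2=0.6750375, Δφ=-0.4442142, Δλ=0.2228559 rad; a=sin²(Δφ/2)+cosφ1·cosφ2·sin²(Δλ/2)=0.0527378527; c=2·atan2(√a, √(1-a))=0.463430431; dist=6371·c=2952.515 ≈ 2952.5 km; running total=37966.6 km
Leg 5 bearing: y=sinΔλ·cosφ2=0.17254335, x=cosφ1·sinφ2-sinφ1·cosφ2·cosΔλ=-0.41237735; θ=atan2(y, x)=157.2950° ≈ 157.3°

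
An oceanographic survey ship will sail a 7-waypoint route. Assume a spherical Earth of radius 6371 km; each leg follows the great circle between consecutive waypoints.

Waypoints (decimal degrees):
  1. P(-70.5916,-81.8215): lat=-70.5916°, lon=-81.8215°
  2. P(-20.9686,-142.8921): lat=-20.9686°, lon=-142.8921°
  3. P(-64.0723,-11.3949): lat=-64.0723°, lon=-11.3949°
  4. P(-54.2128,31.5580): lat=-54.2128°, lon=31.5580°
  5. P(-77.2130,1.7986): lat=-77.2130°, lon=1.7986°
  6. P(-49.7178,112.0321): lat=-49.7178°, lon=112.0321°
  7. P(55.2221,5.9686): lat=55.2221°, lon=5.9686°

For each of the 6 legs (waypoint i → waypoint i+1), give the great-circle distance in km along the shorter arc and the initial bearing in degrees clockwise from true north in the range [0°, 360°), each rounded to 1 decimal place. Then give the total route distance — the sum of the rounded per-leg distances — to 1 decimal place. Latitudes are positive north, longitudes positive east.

Leg 1: dist=6762.4 km, bearing=290.6°
Leg 2: dist=9680.5 km, bearing=160.9°
Leg 3: dist=2619.1 km, bearing=85.7°
Leg 4: dist=2822.9 km, bearing=194.8°
Leg 5: dist=5116.7 km, bearing=122.5°
Leg 6: dist=15208.4 km, bearing=306.8°
Total: 42210.0 km

Leg 1: φ1=-1.2320558, φ2=-0.3659711, Δφ=0.8660847, Δλ=-1.0658830 rad; a=sin²(Δφ/2)+cosφ1·cosφ2·sin²(Δλ/2)=0.2561902845; c=2·atan2(√a, √(1-a))=1.061435364; dist=6371·c=6762.405 ≈ 6762.4 km; running total=6762.4 km
Leg 1 bearing: y=sinΔλ·cosφ2=-0.81725669, x=cosφ1·sinφ2-sinφ1·cosφ2·cosΔλ=0.30711364; θ=atan2(y, x)=-69.4045° <0 so +360° → 290.5955° ≈ 290.6°
Leg 2: φ1=-0.3659711, φ2=-1.1182726, Δφ=-0.7523015, Δλ=2.2950591 rad; a=sin²(Δφ/2)+cosφ1·cosφ2·sin²(Δλ/2)=0.4743418516; c=2·atan2(√a, √(1-a))=1.519457481; dist=6371·c=9680.464 ≈ 9680.5 km; running total=16442.9 km
Leg 2 bearing: y=sinΔλ·cosφ2=0.32748504, x=cosφ1·sinφ2-sinφ1·cosφ2·cosΔλ=-0.94346181; θ=atan2(y, x)=160.8576° ≈ 160.9°
Leg 3: φ1=-1.1182726, φ2=-0.9461919, Δφ=0.1720807, Δλ=0.7496695 rad; a=sin²(Δφ/2)+cosφ1·cosφ2·sin²(Δλ/2)=0.0416575611; c=2·atan2(√a, √(1-a))=0.411092292; dist=6371·c=2619.069 ≈ 2619.1 km; running total=19062.0 km
Leg 3 bearing: y=sinΔλ·cosφ2=0.39846488, x=cosφ1·sinφ2-sinφ1·cosφ2·cosΔλ=0.03024188; θ=atan2(y, x)=85.6598° ≈ 85.7°
Leg 4: φ1=-0.9461919, φ2=-1.3476211, Δφ=-0.4014292, Δλ=-0.5193995 rad; a=sin²(Δφ/2)+cosφ1·cosφ2·sin²(Δλ/2)=0.0482828377; c=2·atan2(√a, √(1-a))=0.443082696; dist=6371·c=2822.880 ≈ 2822.9 km; running total=21884.9 km
Leg 4 bearing: y=sinΔλ·cosφ2=-0.10985775, x=cosφ1·sinφ2-sinφ1·cosφ2·cosΔλ=-0.41441247; θ=atan2(y, x)=-165.1528° <0 so +360° → 194.8472° ≈ 194.8°
Leg 5: φ1=-1.3476211, φ2=-0.8677393, Δφ=0.4798818, Δλ=1.9239375 rad; a=sin²(Δφ/2)+cosφ1·cosφ2·sin²(Δλ/2)=0.1527704165; c=2·atan2(√a, √(1-a))=0.803128344; dist=6371·c=5116.731 ≈ 5116.7 km; running total=27001.6 km
Leg 5 bearing: y=sinΔλ·cosφ2=0.60665467, x=cosφ1·sinφ2-sinφ1·cosφ2·cosΔλ=-0.38690643; θ=atan2(y, x)=122.5285° ≈ 122.5°
Leg 6: φ1=-0.8677393, φ2=0.9638075, Δφ=1.8315468, Δλ=-1.8511573 rad; a=sin²(Δφ/2)+cosφ1·cosφ2·sin²(Δλ/2)=0.8643214688; c=2·atan2(√a, √(1-a))=2.387134763; dist=6371·c=15208.436 ≈ 15208.4 km; running total=42210.0 km
Leg 6 bearing: y=sinΔλ·cosφ2=-0.54812600, x=cosφ1·sinφ2-sinφ1·cosφ2·cosΔλ=0.41065478; θ=atan2(y, x)=-53.1595° <0 so +360° → 306.8405° ≈ 306.8°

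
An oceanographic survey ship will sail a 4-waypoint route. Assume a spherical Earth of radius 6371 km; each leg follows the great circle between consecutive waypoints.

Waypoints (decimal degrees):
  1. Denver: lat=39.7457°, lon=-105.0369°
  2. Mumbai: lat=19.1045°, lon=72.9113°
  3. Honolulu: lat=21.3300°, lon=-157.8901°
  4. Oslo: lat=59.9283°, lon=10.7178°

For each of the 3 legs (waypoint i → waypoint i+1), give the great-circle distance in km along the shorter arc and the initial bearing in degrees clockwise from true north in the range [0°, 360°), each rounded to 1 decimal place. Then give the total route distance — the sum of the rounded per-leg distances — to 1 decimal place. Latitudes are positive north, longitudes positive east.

Leg 1: dist=13467.8 km, bearing=2.3°
Leg 2: dist=12890.6 km, bearing=53.4°
Leg 3: dist=10920.3 km, bearing=5.7°
Total: 37278.7 km

Leg 1: φ1=0.6936933, φ2=0.3334364, Δφ=-0.3602569, Δλ=3.1057820 rad; a=sin²(Δφ/2)+cosφ1·cosφ2·sin²(Δλ/2)=0.7584057843; c=2·atan2(√a, √(1-a))=2.113918701; dist=6371·c=13467.776 ≈ 13467.8 km; running total=13467.8 km
Leg 1 bearing: y=sinΔλ·cosφ2=0.03383110, x=cosφ1·sinφ2-sinφ1·cosφ2·cosΔλ=0.85543045; θ=atan2(y, x)=2.2648° ≈ 2.3°
Leg 2: φ1=0.3334364, φ2=0.3722787, Δφ=0.0388423, Δλ=-4.0282443 rad; a=sin²(Δφ/2)+cosφ1·cosφ2·sin²(Δλ/2)=0.7186223030; c=2·atan2(√a, √(1-a))=2.023328923; dist=6371·c=12890.629 ≈ 12890.6 km; running total=26358.4 km
Leg 2 bearing: y=sinΔλ·cosφ2=0.72187588, x=cosφ1·sinφ2-sinφ1·cosφ2·cosΔλ=0.53638827; θ=atan2(y, x)=53.3859° ≈ 53.4°
Leg 3: φ1=0.3722787, φ2=1.0459462, Δφ=0.6736674, Δλ=2.9427630 rad; a=sin²(Δφ/2)+cosφ1·cosφ2·sin²(Δλ/2)=0.5713921530; c=2·atan2(√a, √(1-a))=1.714070304; dist=6371·c=10920.342 ≈ 10920.3 km; running total=37278.7 km
Leg 3 bearing: y=sinΔλ·cosφ2=0.09897508, x=cosφ1·sinφ2-sinφ1·cosφ2·cosΔλ=0.98479266; θ=atan2(y, x)=5.7392° ≈ 5.7°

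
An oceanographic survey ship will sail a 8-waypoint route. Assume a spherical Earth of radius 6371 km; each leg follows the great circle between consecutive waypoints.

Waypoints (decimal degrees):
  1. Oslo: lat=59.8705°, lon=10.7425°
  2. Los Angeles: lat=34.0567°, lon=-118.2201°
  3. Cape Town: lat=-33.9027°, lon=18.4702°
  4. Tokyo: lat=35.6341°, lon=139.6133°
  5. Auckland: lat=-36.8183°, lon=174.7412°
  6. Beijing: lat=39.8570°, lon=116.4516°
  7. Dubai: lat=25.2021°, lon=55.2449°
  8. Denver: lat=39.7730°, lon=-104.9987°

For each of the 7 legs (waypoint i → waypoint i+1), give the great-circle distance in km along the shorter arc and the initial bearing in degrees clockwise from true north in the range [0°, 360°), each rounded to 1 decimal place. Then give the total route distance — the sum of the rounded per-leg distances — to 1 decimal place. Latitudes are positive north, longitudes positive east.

Leg 1: φ1=1.0449373, φ2=0.5944015, Δφ=-0.4505358, Δλ=-2.2508220 rad; a=sin²(Δφ/2)+cosφ1·cosφ2·sin²(Δλ/2)=0.3885741604; c=2·atan2(√a, √(1-a))=1.346057587; dist=6371·c=8575.733 ≈ 8575.7 km; running total=8575.7 km
Leg 1 bearing: y=sinΔλ·cosφ2=-0.64419303, x=cosφ1·sinφ2-sinφ1·cosφ2·cosΔλ=0.73167785; θ=atan2(y, x)=-41.3617° <0 so +360° → 318.6383° ≈ 318.6°
Leg 2: φ1=0.5944015, φ2=-0.5917137, Δφ=-1.1861153, Δλ=2.3856958 rad; a=sin²(Δφ/2)+cosφ1·cosφ2·sin²(Δλ/2)=0.9063624690; c=2·atan2(√a, √(1-a))=2.519610123; dist=6371·c=16052.436 ≈ 16052.4 km; running total=24628.1 km
Leg 2 bearing: y=sinΔλ·cosφ2=0.56932189, x=cosφ1·sinφ2-sinφ1·cosφ2·cosΔλ=-0.12389820; θ=atan2(y, x)=102.2775° ≈ 102.3°
Leg 3: φ1=-0.5917137, φ2=0.6219324, Δφ=1.2136461, Δλ=2.1143460 rad; a=sin²(Δφ/2)+cosφ1·cosφ2·sin²(Δλ/2)=0.8369217661; c=2·atan2(√a, √(1-a))=2.310194734; dist=6371·c=14718.251 ≈ 14718.3 km; running total=39346.4 km
Leg 3 bearing: y=sinΔλ·cosφ2=0.69561864, x=cosφ1·sinφ2-sinφ1·cosφ2·cosΔλ=0.24909757; θ=atan2(y, x)=70.2978° ≈ 70.3°
Leg 4: φ1=0.6219324, φ2=-0.6426006, Δφ=-1.2645329, Δλ=0.6130975 rad; a=sin²(Δφ/2)+cosφ1·cosφ2·sin²(Δλ/2)=0.4085018456; c=2·atan2(√a, √(1-a))=1.386762960; dist=6371·c=8835.067 ≈ 8835.1 km; running total=48181.5 km
Leg 4 bearing: y=sinΔλ·cosφ2=0.46063358, x=cosφ1·sinφ2-sinφ1·cosφ2·cosΔλ=-0.86852119; θ=atan2(y, x)=152.0601° ≈ 152.1°
Leg 5: φ1=-0.6426006, φ2=0.6956359, Δφ=1.3382364, Δλ=-1.0173454 rad; a=sin²(Δφ/2)+cosφ1·cosφ2·sin²(Δλ/2)=0.5305242590; c=2·atan2(√a, √(1-a))=1.631882829; dist=6371·c=10396.726 ≈ 10396.7 km; running total=58578.2 km
Leg 5 bearing: y=sinΔλ·cosφ2=-0.65304880, x=cosφ1·sinφ2-sinφ1·cosφ2·cosΔλ=0.75485120; θ=atan2(y, x)=-40.8643° <0 so +360° → 319.1357° ≈ 319.1°
Leg 6: φ1=0.6956359, φ2=0.4398596, Δφ=-0.2557763, Δλ=-1.0682584 rad; a=sin²(Δφ/2)+cosφ1·cosφ2·sin²(Δλ/2)=0.1962825112; c=2·atan2(√a, √(1-a))=0.917968742; dist=6371·c=5848.379 ≈ 5848.4 km; running total=64426.6 km
Leg 6 bearing: y=sinΔλ·cosφ2=-0.79294328, x=cosφ1·sinφ2-sinφ1·cosφ2·cosΔλ=0.04757836; θ=atan2(y, x)=-86.5662° <0 so +360° → 273.4338° ≈ 273.4°
Leg 7: φ1=0.4398596, φ2=0.6941698, Δφ=0.2543102, Δλ=-2.7967784 rad; a=sin²(Δφ/2)+cosφ1·cosφ2·sin²(Δλ/2)=0.6910390966; c=2·atan2(√a, √(1-a))=1.962840391; dist=6371·c=12505.256 ≈ 12505.3 km; running total=76931.9 km
Leg 7 bearing: y=sinΔλ·cosφ2=-0.25979855, x=cosφ1·sinφ2-sinφ1·cosφ2·cosΔλ=0.88686017; θ=atan2(y, x)=-16.3275° <0 so +360° → 343.6725° ≈ 343.7°

Leg 1: dist=8575.7 km, bearing=318.6°
Leg 2: dist=16052.4 km, bearing=102.3°
Leg 3: dist=14718.3 km, bearing=70.3°
Leg 4: dist=8835.1 km, bearing=152.1°
Leg 5: dist=10396.7 km, bearing=319.1°
Leg 6: dist=5848.4 km, bearing=273.4°
Leg 7: dist=12505.3 km, bearing=343.7°
Total: 76931.9 km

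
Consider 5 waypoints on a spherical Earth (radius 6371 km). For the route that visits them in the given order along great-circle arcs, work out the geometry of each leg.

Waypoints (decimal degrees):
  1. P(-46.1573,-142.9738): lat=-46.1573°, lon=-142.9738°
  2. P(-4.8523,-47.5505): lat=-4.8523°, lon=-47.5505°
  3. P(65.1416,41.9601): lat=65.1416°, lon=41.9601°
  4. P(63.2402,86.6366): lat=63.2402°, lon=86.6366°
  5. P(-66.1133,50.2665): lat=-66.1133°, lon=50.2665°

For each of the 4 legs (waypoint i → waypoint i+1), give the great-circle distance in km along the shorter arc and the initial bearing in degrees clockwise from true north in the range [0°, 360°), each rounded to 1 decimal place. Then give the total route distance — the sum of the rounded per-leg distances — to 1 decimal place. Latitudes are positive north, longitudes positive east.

Leg 1: φ1=-0.8055969, φ2=-0.0846886, Δφ=0.7209082, Δλ=1.6654508 rad; a=sin²(Δφ/2)+cosφ1·cosφ2·sin²(Δλ/2)=0.5021123234; c=2·atan2(√a, √(1-a))=1.575020986; dist=6371·c=10034.459 ≈ 10034.5 km; running total=10034.5 km
Leg 1 bearing: y=sinΔλ·cosφ2=0.99195572, x=cosφ1·sinφ2-sinφ1·cosφ2·cosΔλ=-0.12651485; θ=atan2(y, x)=97.2683° ≈ 97.3°
Leg 2: φ1=-0.0846886, φ2=1.1369354, Δφ=1.2216240, Δλ=1.5622547 rad; a=sin²(Δφ/2)+cosφ1·cosφ2·sin²(Δλ/2)=0.5365862736; c=2·atan2(√a, √(1-a))=1.644034329; dist=6371·c=10474.143 ≈ 10474.1 km; running total=20508.6 km
Leg 2 bearing: y=sinΔλ·cosφ2=0.42036180, x=cosφ1·sinφ2-sinφ1·cosφ2·cosΔλ=0.90440131; θ=atan2(y, x)=24.9288° ≈ 24.9°
Leg 3: φ1=1.1369354, φ2=1.1037497, Δφ=-0.0331857, Δλ=0.7797520 rad; a=sin²(Δφ/2)+cosφ1·cosφ2·sin²(Δλ/2)=0.0276172580; c=2·atan2(√a, √(1-a))=0.333918003; dist=6371·c=2127.392 ≈ 2127.4 km; running total=22636.0 km
Leg 3 bearing: y=sinΔλ·cosφ2=0.31657300, x=cosφ1·sinφ2-sinφ1·cosφ2·cosΔλ=0.08485115; θ=atan2(y, x)=74.9957° ≈ 75.0°
Leg 4: φ1=1.1037497, φ2=-1.1538948, Δφ=-2.2576445, Δλ=-0.6347780 rad; a=sin²(Δφ/2)+cosφ1·cosφ2·sin²(Δλ/2)=0.8348092382; c=2·atan2(√a, √(1-a))=2.304491301; dist=6371·c=14681.914 ≈ 14681.9 km; running total=37317.9 km
Leg 4 bearing: y=sinΔλ·cosφ2=-0.24012261, x=cosφ1·sinφ2-sinφ1·cosφ2·cosΔλ=-0.70281735; θ=atan2(y, x)=-161.1369° <0 so +360° → 198.8631° ≈ 198.9°

Leg 1: dist=10034.5 km, bearing=97.3°
Leg 2: dist=10474.1 km, bearing=24.9°
Leg 3: dist=2127.4 km, bearing=75.0°
Leg 4: dist=14681.9 km, bearing=198.9°
Total: 37317.9 km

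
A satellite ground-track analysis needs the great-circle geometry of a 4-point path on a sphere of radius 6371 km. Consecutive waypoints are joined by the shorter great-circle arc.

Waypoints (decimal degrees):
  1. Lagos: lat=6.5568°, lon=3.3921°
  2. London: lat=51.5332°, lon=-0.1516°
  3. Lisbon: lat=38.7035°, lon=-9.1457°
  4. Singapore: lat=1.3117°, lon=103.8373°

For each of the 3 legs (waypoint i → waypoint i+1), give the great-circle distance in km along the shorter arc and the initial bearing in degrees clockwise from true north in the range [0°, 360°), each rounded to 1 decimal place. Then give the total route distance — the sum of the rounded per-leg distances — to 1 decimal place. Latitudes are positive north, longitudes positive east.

Leg 1: φ1=0.1144377, φ2=0.8994240, Δφ=0.7849863, Δλ=-0.0618492 rad; a=sin²(Δφ/2)+cosφ1·cosφ2·sin²(Δλ/2)=0.1468918289; c=2·atan2(√a, √(1-a))=0.786656643; dist=6371·c=5011.789 ≈ 5011.8 km; running total=5011.8 km
Leg 1 bearing: y=sinΔλ·cosφ2=-0.03844947, x=cosφ1·sinφ2-sinφ1·cosφ2·cosΔλ=0.70695128; θ=atan2(y, x)=-3.1131° <0 so +360° → 356.8869° ≈ 356.9°
Leg 2: φ1=0.8994240, φ2=0.6755035, Δφ=-0.2239205, Δλ=-0.1569767 rad; a=sin²(Δφ/2)+cosφ1·cosφ2·sin²(Δλ/2)=0.0154672582; c=2·atan2(√a, √(1-a))=0.249380577; dist=6371·c=1588.804 ≈ 1588.8 km; running total=6600.6 km
Leg 2 bearing: y=sinΔλ·cosφ2=-0.12200087, x=cosφ1·sinφ2-sinφ1·cosφ2·cosΔλ=-0.21454109; θ=atan2(y, x)=-150.3749° <0 so +360° → 209.6251° ≈ 209.6°
Leg 3: φ1=0.6755035, φ2=0.0228935, Δφ=-0.6526100, Δλ=1.9719253 rad; a=sin²(Δφ/2)+cosφ1·cosφ2·sin²(Δλ/2)=0.6451583524; c=2·atan2(√a, √(1-a))=1.865354107; dist=6371·c=11884.171 ≈ 11884.2 km; running total=18484.8 km
Leg 3 bearing: y=sinΔλ·cosφ2=0.92037950, x=cosφ1·sinφ2-sinφ1·cosφ2·cosΔλ=0.26194996; θ=atan2(y, x)=74.1131° ≈ 74.1°

Leg 1: dist=5011.8 km, bearing=356.9°
Leg 2: dist=1588.8 km, bearing=209.6°
Leg 3: dist=11884.2 km, bearing=74.1°
Total: 18484.8 km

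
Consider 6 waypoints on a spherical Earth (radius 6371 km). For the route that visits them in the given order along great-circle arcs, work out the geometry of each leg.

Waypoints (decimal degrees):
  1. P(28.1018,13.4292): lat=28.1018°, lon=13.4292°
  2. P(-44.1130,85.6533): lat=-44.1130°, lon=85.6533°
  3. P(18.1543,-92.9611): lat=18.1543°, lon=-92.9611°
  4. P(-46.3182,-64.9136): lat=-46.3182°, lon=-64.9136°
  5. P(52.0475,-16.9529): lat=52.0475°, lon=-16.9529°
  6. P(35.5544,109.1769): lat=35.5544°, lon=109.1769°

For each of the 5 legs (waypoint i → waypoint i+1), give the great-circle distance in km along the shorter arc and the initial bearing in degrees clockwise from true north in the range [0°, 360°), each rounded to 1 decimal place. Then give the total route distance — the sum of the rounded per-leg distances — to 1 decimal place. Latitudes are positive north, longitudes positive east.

Leg 1: dist=10867.2 km, bearing=136.4°
Leg 2: dist=17125.7 km, bearing=183.0°
Leg 3: dist=7703.1 km, bearing=159.7°
Leg 4: dist=11854.2 km, bearing=28.5°
Leg 5: dist=8961.2 km, bearing=41.8°
Total: 56511.4 km

Leg 1: φ1=0.4904689, φ2=-0.7699171, Δφ=-1.2603860, Δλ=1.2605483 rad; a=sin²(Δφ/2)+cosφ1·cosφ2·sin²(Δλ/2)=0.5672636546; c=2·atan2(√a, √(1-a))=1.705732747; dist=6371·c=10867.223 ≈ 10867.2 km; running total=10867.2 km
Leg 1 bearing: y=sinΔλ·cosφ2=0.68369106, x=cosφ1·sinφ2-sinφ1·cosφ2·cosΔλ=-0.71726490; θ=atan2(y, x)=136.3728° ≈ 136.4°
Leg 2: φ1=-0.7699171, φ2=0.3168523, Δφ=1.0867694, Δλ=-3.1174094 rad; a=sin²(Δφ/2)+cosφ1·cosφ2·sin²(Δλ/2)=0.9494551577; c=2·atan2(√a, √(1-a))=2.688072350; dist=6371·c=17125.709 ≈ 17125.7 km; running total=27992.9 km
Leg 2 bearing: y=sinΔλ·cosφ2=-0.02297722, x=cosφ1·sinφ2-sinφ1·cosφ2·cosΔλ=-0.43752976; θ=atan2(y, x)=-176.9938° <0 so +360° → 183.0062° ≈ 183.0°
Leg 3: φ1=0.3168523, φ2=-0.8084051, Δφ=-1.1252574, Δλ=0.4895212 rad; a=sin²(Δφ/2)+cosφ1·cosφ2·sin²(Δλ/2)=0.3230648297; c=2·atan2(√a, √(1-a))=1.209090347; dist=6371·c=7703.115 ≈ 7703.1 km; running total=35696.0 km
Leg 3 bearing: y=sinΔλ·cosφ2=0.32474725, x=cosφ1·sinφ2-sinφ1·cosφ2·cosΔλ=-0.87710604; θ=atan2(y, x)=159.6830° ≈ 159.7°
Leg 4: φ1=-0.8084051, φ2=0.9084002, Δφ=1.7168053, Δλ=0.8370721 rad; a=sin²(Δφ/2)+cosφ1·cosφ2·sin²(Δλ/2)=0.6429067003; c=2·atan2(√a, √(1-a))=1.860651456; dist=6371·c=11854.210 ≈ 11854.2 km; running total=47550.2 km
Leg 4 bearing: y=sinΔλ·cosφ2=0.45675762, x=cosφ1·sinφ2-sinφ1·cosφ2·cosΔλ=0.84242696; θ=atan2(y, x)=28.4662° ≈ 28.5°
Leg 5: φ1=0.9084002, φ2=0.6205413, Δφ=-0.2878589, Δλ=2.2013803 rad; a=sin²(Δφ/2)+cosφ1·cosφ2·sin²(Δλ/2)=0.4182539375; c=2·atan2(√a, √(1-a))=1.406566950; dist=6371·c=8961.238 ≈ 8961.2 km; running total=56511.4 km
Leg 5 bearing: y=sinΔλ·cosφ2=0.65710192, x=cosφ1·sinφ2-sinφ1·cosφ2·cosΔλ=0.73585827; θ=atan2(y, x)=41.7640° ≈ 41.8°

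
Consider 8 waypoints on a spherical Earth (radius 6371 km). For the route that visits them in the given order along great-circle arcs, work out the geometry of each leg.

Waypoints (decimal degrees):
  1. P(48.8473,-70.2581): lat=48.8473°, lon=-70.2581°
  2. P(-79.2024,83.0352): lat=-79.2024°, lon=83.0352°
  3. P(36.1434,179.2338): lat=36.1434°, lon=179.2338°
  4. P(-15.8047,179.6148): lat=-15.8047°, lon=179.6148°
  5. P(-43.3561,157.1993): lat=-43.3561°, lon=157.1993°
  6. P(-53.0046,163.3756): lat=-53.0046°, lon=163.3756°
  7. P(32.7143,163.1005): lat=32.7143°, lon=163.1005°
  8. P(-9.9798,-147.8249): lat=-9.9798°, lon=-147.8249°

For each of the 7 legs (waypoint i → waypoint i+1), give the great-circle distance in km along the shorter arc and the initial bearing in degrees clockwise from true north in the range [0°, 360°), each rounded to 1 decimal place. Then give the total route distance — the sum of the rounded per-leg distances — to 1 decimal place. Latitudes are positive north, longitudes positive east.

Leg 1: dist=16477.5 km, bearing=170.8°
Leg 2: dist=14073.1 km, bearing=88.2°
Leg 3: dist=5776.5 km, bearing=179.5°
Leg 4: dist=3726.8 km, bearing=210.1°
Leg 5: dist=1165.4 km, bearing=159.2°
Leg 6: dist=9531.5 km, bearing=359.8°
Leg 7: dist=7039.7 km, bearing=123.6°
Total: 57790.5 km

Leg 1: φ1=0.8525462, φ2=-1.3823427, Δφ=-2.2348889, Δλ=2.6754728 rad; a=sin²(Δφ/2)+cosφ1·cosφ2·sin²(Δλ/2)=0.9248790149; c=2·atan2(√a, √(1-a))=2.586322455; dist=6371·c=16477.460 ≈ 16477.5 km; running total=16477.5 km
Leg 1 bearing: y=sinΔλ·cosφ2=0.08419507, x=cosφ1·sinφ2-sinφ1·cosφ2·cosΔλ=-0.52040607; θ=atan2(y, x)=170.8099° ≈ 170.8°
Leg 2: φ1=-1.3823427, φ2=0.6308213, Δφ=2.0131640, Δλ=1.6789823 rad; a=sin²(Δφ/2)+cosφ1·cosφ2·sin²(Δλ/2)=0.7978503816; c=2·atan2(√a, √(1-a))=2.208934151; dist=6371·c=14073.119 ≈ 14073.1 km; running total=30550.6 km
Leg 2 bearing: y=sinΔλ·cosφ2=0.80282213, x=cosφ1·sinφ2-sinφ1·cosφ2·cosΔλ=0.02484400; θ=atan2(y, x)=88.2275° ≈ 88.2°
Leg 3: φ1=0.6308213, φ2=-0.2758441, Δφ=-0.9066654, Δλ=0.0066497 rad; a=sin²(Δφ/2)+cosφ1·cosφ2·sin²(Δλ/2)=0.1918210780; c=2·atan2(√a, √(1-a))=0.906687201; dist=6371·c=5776.504 ≈ 5776.5 km; running total=36327.1 km
Leg 3 bearing: y=sinΔλ·cosφ2=0.00639827, x=cosφ1·sinφ2-sinφ1·cosφ2·cosΔλ=-0.78744020; θ=atan2(y, x)=179.5345° ≈ 179.5°
Leg 4: φ1=-0.2758441, φ2=-0.7567067, Δφ=-0.4808626, Δλ=-0.3912243 rad; a=sin²(Δφ/2)+cosφ1·cosφ2·sin²(Δλ/2)=0.0831322526; c=2·atan2(√a, √(1-a))=0.584957606; dist=6371·c=3726.765 ≈ 3726.8 km; running total=40053.9 km
Leg 4 bearing: y=sinΔλ·cosφ2=-0.27725846, x=cosφ1·sinφ2-sinφ1·cosφ2·cosΔλ=-0.47750693; θ=atan2(y, x)=-149.8589° <0 so +360° → 210.1411° ≈ 210.1°
Leg 5: φ1=-0.7567067, φ2=-0.9251048, Δφ=-0.1683981, Δλ=0.1077968 rad; a=sin²(Δφ/2)+cosφ1·cosφ2·sin²(Δλ/2)=0.0083425622; c=2·atan2(√a, √(1-a))=0.182930210; dist=6371·c=1165.448 ≈ 1165.4 km; running total=41219.3 km
Leg 5 bearing: y=sinΔλ·cosφ2=0.06474125, x=cosφ1·sinφ2-sinφ1·cosφ2·cosΔλ=-0.17000125; θ=atan2(y, x)=159.1518° ≈ 159.2°
Leg 6: φ1=-0.9251048, φ2=0.5709722, Δφ=1.4960770, Δλ=-0.0048014 rad; a=sin²(Δφ/2)+cosφ1·cosφ2·sin²(Δλ/2)=0.4626780259; c=2·atan2(√a, √(1-a))=1.496082888; dist=6371·c=9531.544 ≈ 9531.5 km; running total=50750.8 km
Leg 6 bearing: y=sinΔλ·cosφ2=-0.00403977, x=cosφ1·sinφ2-sinφ1·cosφ2·cosΔλ=0.99720207; θ=atan2(y, x)=-0.2321° <0 so +360° → 359.7679° ≈ 359.8°
Leg 7: φ1=0.5709722, φ2=-0.1741804, Δφ=-0.7451526, Δλ=-5.4266720 rad; a=sin²(Δφ/2)+cosφ1·cosφ2·sin²(Δλ/2)=0.2754176305; c=2·atan2(√a, √(1-a))=1.104966080; dist=6371·c=7039.739 ≈ 7039.7 km; running total=57790.5 km
Leg 7 bearing: y=sinΔλ·cosφ2=0.74413065, x=cosφ1·sinφ2-sinφ1·cosφ2·cosΔλ=-0.49449026; θ=atan2(y, x)=123.6049° ≈ 123.6°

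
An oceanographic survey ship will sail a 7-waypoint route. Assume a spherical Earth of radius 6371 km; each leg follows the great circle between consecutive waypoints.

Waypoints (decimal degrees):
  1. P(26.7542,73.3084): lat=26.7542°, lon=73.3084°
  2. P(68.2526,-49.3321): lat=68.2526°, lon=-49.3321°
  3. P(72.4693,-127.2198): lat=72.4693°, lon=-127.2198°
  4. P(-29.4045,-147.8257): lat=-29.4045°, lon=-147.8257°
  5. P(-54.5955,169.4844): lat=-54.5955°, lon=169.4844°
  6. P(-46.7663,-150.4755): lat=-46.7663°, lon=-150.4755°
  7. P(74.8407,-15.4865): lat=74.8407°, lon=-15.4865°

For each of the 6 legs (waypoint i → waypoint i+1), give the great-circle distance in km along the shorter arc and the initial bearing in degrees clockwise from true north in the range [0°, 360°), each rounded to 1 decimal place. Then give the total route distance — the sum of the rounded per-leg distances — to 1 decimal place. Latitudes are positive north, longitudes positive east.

Leg 1: φ1=0.4669489, φ2=1.1912326, Δφ=0.7242837, Δλ=-2.1404805 rad; a=sin²(Δφ/2)+cosφ1·cosφ2·sin²(Δλ/2)=0.3801626291; c=2·atan2(√a, √(1-a))=1.328765513; dist=6371·c=8465.565 ≈ 8465.6 km; running total=8465.6 km
Leg 1 bearing: y=sinΔλ·cosφ2=-0.31200031, x=cosφ1·sinφ2-sinφ1·cosφ2·cosΔλ=0.91935403; θ=atan2(y, x)=-18.7456° <0 so +360° → 341.2544° ≈ 341.3°
Leg 2: φ1=1.1912326, φ2=1.2648279, Δφ=0.0735953, Δλ=-1.3593968 rad; a=sin²(Δφ/2)+cosφ1·cosφ2·sin²(Δλ/2)=0.0454471689; c=2·atan2(√a, √(1-a))=0.429664252; dist=6371·c=2737.391 ≈ 2737.4 km; running total=11203.0 km
Leg 2 bearing: y=sinΔλ·cosφ2=-0.29451115, x=cosφ1·sinφ2-sinφ1·cosφ2·cosΔλ=0.29460156; θ=atan2(y, x)=-44.9912° <0 so +360° → 315.0088° ≈ 315.0°
Leg 3: φ1=1.2648279, φ2=-0.5132053, Δφ=-1.7780332, Δλ=-0.3596408 rad; a=sin²(Δφ/2)+cosφ1·cosφ2·sin²(Δλ/2)=0.6112725035; c=2·atan2(√a, √(1-a))=1.795220494; dist=6371·c=11437.3498 ≈ 11437.3 km; running total=22640.3 km
Leg 3 bearing: y=sinΔλ·cosφ2=-0.30659971, x=cosφ1·sinφ2-sinφ1·cosφ2·cosΔλ=-0.92545683; θ=atan2(y, x)=-161.6702° <0 so +360° → 198.3298° ≈ 198.3°
Leg 4: φ1=-0.5132053, φ2=-0.9528712, Δφ=-0.4396659, Δλ=5.5381060 rad; a=sin²(Δφ/2)+cosφ1·cosφ2·sin²(Δλ/2)=0.1144186593; c=2·atan2(√a, √(1-a))=0.690130907; dist=6371·c=4396.824 ≈ 4396.8 km; running total=27037.1 km
Leg 4 bearing: y=sinΔλ·cosφ2=-0.39281348, x=cosφ1·sinφ2-sinφ1·cosφ2·cosΔλ=-0.50100468; θ=atan2(y, x)=-141.9017° <0 so +360° → 218.0983° ≈ 218.1°
Leg 5: φ1=-0.9528712, φ2=-0.8162259, Δφ=0.1366453, Δλ=-5.5843537 rad; a=sin²(Δφ/2)+cosφ1·cosφ2·sin²(Δλ/2)=0.0511711853; c=2·atan2(√a, √(1-a))=0.456371118; dist=6371·c=2907.540 ≈ 2907.5 km; running total=29944.6 km
Leg 5 bearing: y=sinΔλ·cosφ2=0.44066106, x=cosφ1·sinφ2-sinφ1·cosφ2·cosΔλ=0.00534910; θ=atan2(y, x)=89.3045° ≈ 89.3°
Leg 6: φ1=-0.8162259, φ2=1.3062166, Δφ=2.1224425, Δλ=2.3560025 rad; a=sin²(Δφ/2)+cosφ1·cosφ2·sin²(Δλ/2)=0.9149244056; c=2·atan2(√a, √(1-a))=2.549633003; dist=6371·c=16243.712 ≈ 16243.7 km; running total=46188.3 km
Leg 6 bearing: y=sinΔλ·cosφ2=0.18494648, x=cosφ1·sinφ2-sinφ1·cosφ2·cosΔλ=0.52644634; θ=atan2(y, x)=19.3569° ≈ 19.4°

Leg 1: dist=8465.6 km, bearing=341.3°
Leg 2: dist=2737.4 km, bearing=315.0°
Leg 3: dist=11437.3 km, bearing=198.3°
Leg 4: dist=4396.8 km, bearing=218.1°
Leg 5: dist=2907.5 km, bearing=89.3°
Leg 6: dist=16243.7 km, bearing=19.4°
Total: 46188.3 km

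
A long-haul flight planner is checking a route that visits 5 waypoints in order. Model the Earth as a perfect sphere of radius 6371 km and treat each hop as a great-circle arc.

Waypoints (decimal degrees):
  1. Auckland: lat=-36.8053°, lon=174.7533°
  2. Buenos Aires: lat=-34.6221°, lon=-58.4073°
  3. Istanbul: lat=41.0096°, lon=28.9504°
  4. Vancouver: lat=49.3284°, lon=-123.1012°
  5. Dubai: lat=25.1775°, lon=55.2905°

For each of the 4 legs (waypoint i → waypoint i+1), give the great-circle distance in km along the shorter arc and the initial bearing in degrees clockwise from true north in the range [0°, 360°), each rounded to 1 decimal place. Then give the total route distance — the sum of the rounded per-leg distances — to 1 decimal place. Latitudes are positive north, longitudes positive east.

Leg 1: dist=10356.0 km, bearing=138.7°
Leg 2: dist=12246.2 km, bearing=53.4°
Leg 3: dist=9604.3 km, bearing=342.2°
Leg 4: dist=11728.9 km, bearing=1.5°
Total: 43935.4 km

Leg 1: φ1=-0.6423737, φ2=-0.6042696, Δφ=0.0381040, Δλ=-4.0694202 rad; a=sin²(Δφ/2)+cosφ1·cosφ2·sin²(Δλ/2)=0.5273346847; c=2·atan2(√a, √(1-a))=1.625492965; dist=6371·c=10356.016 ≈ 10356.0 km; running total=10356.0 km
Leg 1 bearing: y=sinΔλ·cosφ2=0.65859655, x=cosφ1·sinφ2-sinφ1·cosφ2·cosΔλ=-0.75050773; θ=atan2(y, x)=138.7319° ≈ 138.7°
Leg 2: φ1=-0.6042696, φ2=0.7157525, Δφ=1.3200222, Δλ=1.5246795 rad; a=sin²(Δφ/2)+cosφ1·cosφ2·sin²(Δλ/2)=0.6720959813; c=2·atan2(√a, √(1-a))=1.922174354; dist=6371·c=12246.173 ≈ 12246.2 km; running total=22602.2 km
Leg 2 bearing: y=sinΔλ·cosφ2=0.75379736, x=cosφ1·sinφ2-sinφ1·cosφ2·cosΔλ=0.55975122; θ=atan2(y, x)=53.4033° ≈ 53.4°
Leg 3: φ1=0.7157525, φ2=0.8609430, Δφ=0.1451904, Δλ=-2.6538011 rad; a=sin²(Δφ/2)+cosφ1·cosφ2·sin²(Δλ/2)=0.4683717093; c=2·atan2(√a, √(1-a))=1.507497483; dist=6371·c=9604.266 ≈ 9604.3 km; running total=32206.5 km
Leg 3 bearing: y=sinΔλ·cosφ2=-0.30544684, x=cosφ1·sinφ2-sinφ1·cosφ2·cosΔλ=0.95010570; θ=atan2(y, x)=-17.8219° <0 so +360° → 342.1781° ≈ 342.2°
Leg 4: φ1=0.8609430, φ2=0.4394303, Δφ=-0.4215127, Δλ=3.1135225 rad; a=sin²(Δφ/2)+cosφ1·cosφ2·sin²(Δλ/2)=0.6334533987; c=2·atan2(√a, √(1-a))=1.840978284; dist=6371·c=11728.873 ≈ 11728.9 km; running total=43935.4 km
Leg 4 bearing: y=sinΔλ·cosφ2=0.02539997, x=cosφ1·sinφ2-sinφ1·cosφ2·cosΔλ=0.96338757; θ=atan2(y, x)=1.5103° ≈ 1.5°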